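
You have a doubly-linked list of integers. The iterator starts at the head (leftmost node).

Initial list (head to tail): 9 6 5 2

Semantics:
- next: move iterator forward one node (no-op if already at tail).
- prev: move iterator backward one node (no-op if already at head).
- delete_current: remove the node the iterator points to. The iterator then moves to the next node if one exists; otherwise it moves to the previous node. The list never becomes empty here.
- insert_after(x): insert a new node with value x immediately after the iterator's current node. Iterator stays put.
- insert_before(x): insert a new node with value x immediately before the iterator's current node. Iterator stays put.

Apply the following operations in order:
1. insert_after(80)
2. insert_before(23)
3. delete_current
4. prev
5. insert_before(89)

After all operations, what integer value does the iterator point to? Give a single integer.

After 1 (insert_after(80)): list=[9, 80, 6, 5, 2] cursor@9
After 2 (insert_before(23)): list=[23, 9, 80, 6, 5, 2] cursor@9
After 3 (delete_current): list=[23, 80, 6, 5, 2] cursor@80
After 4 (prev): list=[23, 80, 6, 5, 2] cursor@23
After 5 (insert_before(89)): list=[89, 23, 80, 6, 5, 2] cursor@23

Answer: 23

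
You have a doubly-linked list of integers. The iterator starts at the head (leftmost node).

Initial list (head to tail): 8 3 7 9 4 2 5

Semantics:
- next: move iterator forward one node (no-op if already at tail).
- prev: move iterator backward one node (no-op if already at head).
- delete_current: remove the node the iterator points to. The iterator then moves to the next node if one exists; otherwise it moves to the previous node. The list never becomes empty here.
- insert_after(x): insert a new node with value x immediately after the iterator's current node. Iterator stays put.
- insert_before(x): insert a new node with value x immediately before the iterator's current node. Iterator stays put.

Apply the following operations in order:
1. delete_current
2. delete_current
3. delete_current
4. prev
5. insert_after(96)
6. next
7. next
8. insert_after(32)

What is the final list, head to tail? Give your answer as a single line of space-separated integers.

After 1 (delete_current): list=[3, 7, 9, 4, 2, 5] cursor@3
After 2 (delete_current): list=[7, 9, 4, 2, 5] cursor@7
After 3 (delete_current): list=[9, 4, 2, 5] cursor@9
After 4 (prev): list=[9, 4, 2, 5] cursor@9
After 5 (insert_after(96)): list=[9, 96, 4, 2, 5] cursor@9
After 6 (next): list=[9, 96, 4, 2, 5] cursor@96
After 7 (next): list=[9, 96, 4, 2, 5] cursor@4
After 8 (insert_after(32)): list=[9, 96, 4, 32, 2, 5] cursor@4

Answer: 9 96 4 32 2 5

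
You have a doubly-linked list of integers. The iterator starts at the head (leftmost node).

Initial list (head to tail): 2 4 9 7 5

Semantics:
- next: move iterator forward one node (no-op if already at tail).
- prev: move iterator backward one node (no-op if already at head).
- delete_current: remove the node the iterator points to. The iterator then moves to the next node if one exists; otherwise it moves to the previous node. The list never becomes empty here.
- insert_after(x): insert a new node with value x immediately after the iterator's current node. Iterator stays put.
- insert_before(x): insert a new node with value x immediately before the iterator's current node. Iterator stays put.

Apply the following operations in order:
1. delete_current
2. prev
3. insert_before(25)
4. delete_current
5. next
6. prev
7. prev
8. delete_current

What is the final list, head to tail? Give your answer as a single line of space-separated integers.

After 1 (delete_current): list=[4, 9, 7, 5] cursor@4
After 2 (prev): list=[4, 9, 7, 5] cursor@4
After 3 (insert_before(25)): list=[25, 4, 9, 7, 5] cursor@4
After 4 (delete_current): list=[25, 9, 7, 5] cursor@9
After 5 (next): list=[25, 9, 7, 5] cursor@7
After 6 (prev): list=[25, 9, 7, 5] cursor@9
After 7 (prev): list=[25, 9, 7, 5] cursor@25
After 8 (delete_current): list=[9, 7, 5] cursor@9

Answer: 9 7 5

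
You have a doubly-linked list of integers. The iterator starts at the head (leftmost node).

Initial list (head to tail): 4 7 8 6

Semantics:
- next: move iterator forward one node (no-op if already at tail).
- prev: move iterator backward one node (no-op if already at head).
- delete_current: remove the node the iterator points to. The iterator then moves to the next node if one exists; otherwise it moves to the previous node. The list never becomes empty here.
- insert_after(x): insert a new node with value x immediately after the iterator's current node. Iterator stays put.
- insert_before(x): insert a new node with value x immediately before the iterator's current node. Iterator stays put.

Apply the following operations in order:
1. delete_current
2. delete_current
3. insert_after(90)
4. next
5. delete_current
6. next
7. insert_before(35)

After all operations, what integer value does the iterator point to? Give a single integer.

After 1 (delete_current): list=[7, 8, 6] cursor@7
After 2 (delete_current): list=[8, 6] cursor@8
After 3 (insert_after(90)): list=[8, 90, 6] cursor@8
After 4 (next): list=[8, 90, 6] cursor@90
After 5 (delete_current): list=[8, 6] cursor@6
After 6 (next): list=[8, 6] cursor@6
After 7 (insert_before(35)): list=[8, 35, 6] cursor@6

Answer: 6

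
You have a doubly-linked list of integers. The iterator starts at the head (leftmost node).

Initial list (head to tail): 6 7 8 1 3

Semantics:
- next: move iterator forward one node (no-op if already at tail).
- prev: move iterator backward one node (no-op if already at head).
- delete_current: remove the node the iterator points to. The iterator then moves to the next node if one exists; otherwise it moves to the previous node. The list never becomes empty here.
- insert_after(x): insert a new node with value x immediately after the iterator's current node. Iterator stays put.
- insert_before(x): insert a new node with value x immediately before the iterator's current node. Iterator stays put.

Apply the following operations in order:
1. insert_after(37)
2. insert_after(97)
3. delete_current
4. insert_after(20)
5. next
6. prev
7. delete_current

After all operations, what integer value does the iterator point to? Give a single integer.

Answer: 20

Derivation:
After 1 (insert_after(37)): list=[6, 37, 7, 8, 1, 3] cursor@6
After 2 (insert_after(97)): list=[6, 97, 37, 7, 8, 1, 3] cursor@6
After 3 (delete_current): list=[97, 37, 7, 8, 1, 3] cursor@97
After 4 (insert_after(20)): list=[97, 20, 37, 7, 8, 1, 3] cursor@97
After 5 (next): list=[97, 20, 37, 7, 8, 1, 3] cursor@20
After 6 (prev): list=[97, 20, 37, 7, 8, 1, 3] cursor@97
After 7 (delete_current): list=[20, 37, 7, 8, 1, 3] cursor@20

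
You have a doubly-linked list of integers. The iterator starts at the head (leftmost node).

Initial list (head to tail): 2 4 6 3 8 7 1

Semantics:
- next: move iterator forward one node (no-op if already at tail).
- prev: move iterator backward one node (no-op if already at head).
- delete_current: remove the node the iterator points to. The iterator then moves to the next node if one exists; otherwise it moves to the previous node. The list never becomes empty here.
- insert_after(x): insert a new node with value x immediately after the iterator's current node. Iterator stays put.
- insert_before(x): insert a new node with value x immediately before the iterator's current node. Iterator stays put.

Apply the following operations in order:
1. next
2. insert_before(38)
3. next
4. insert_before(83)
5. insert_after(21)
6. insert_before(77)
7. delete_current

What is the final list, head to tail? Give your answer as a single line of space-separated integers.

Answer: 2 38 4 83 77 21 3 8 7 1

Derivation:
After 1 (next): list=[2, 4, 6, 3, 8, 7, 1] cursor@4
After 2 (insert_before(38)): list=[2, 38, 4, 6, 3, 8, 7, 1] cursor@4
After 3 (next): list=[2, 38, 4, 6, 3, 8, 7, 1] cursor@6
After 4 (insert_before(83)): list=[2, 38, 4, 83, 6, 3, 8, 7, 1] cursor@6
After 5 (insert_after(21)): list=[2, 38, 4, 83, 6, 21, 3, 8, 7, 1] cursor@6
After 6 (insert_before(77)): list=[2, 38, 4, 83, 77, 6, 21, 3, 8, 7, 1] cursor@6
After 7 (delete_current): list=[2, 38, 4, 83, 77, 21, 3, 8, 7, 1] cursor@21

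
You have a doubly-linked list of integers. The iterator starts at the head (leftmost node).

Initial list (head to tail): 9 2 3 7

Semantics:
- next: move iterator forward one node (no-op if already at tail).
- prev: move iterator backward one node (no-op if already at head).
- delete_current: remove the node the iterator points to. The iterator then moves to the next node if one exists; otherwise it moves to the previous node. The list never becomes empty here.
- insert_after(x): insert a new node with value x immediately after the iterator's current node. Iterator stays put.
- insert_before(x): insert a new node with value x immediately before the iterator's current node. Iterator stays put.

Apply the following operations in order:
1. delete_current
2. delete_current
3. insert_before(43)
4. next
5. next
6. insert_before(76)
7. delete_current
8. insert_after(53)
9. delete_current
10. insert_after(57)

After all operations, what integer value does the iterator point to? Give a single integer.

Answer: 53

Derivation:
After 1 (delete_current): list=[2, 3, 7] cursor@2
After 2 (delete_current): list=[3, 7] cursor@3
After 3 (insert_before(43)): list=[43, 3, 7] cursor@3
After 4 (next): list=[43, 3, 7] cursor@7
After 5 (next): list=[43, 3, 7] cursor@7
After 6 (insert_before(76)): list=[43, 3, 76, 7] cursor@7
After 7 (delete_current): list=[43, 3, 76] cursor@76
After 8 (insert_after(53)): list=[43, 3, 76, 53] cursor@76
After 9 (delete_current): list=[43, 3, 53] cursor@53
After 10 (insert_after(57)): list=[43, 3, 53, 57] cursor@53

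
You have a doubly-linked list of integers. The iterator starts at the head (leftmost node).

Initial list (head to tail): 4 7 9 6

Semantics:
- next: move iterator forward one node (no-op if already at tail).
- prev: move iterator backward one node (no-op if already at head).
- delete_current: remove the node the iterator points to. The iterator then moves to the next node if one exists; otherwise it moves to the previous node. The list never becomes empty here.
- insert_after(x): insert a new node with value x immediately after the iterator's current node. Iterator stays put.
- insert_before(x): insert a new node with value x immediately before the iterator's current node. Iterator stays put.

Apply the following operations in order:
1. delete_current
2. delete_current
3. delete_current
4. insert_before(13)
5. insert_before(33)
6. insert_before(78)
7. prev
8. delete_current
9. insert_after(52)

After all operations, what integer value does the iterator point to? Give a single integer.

After 1 (delete_current): list=[7, 9, 6] cursor@7
After 2 (delete_current): list=[9, 6] cursor@9
After 3 (delete_current): list=[6] cursor@6
After 4 (insert_before(13)): list=[13, 6] cursor@6
After 5 (insert_before(33)): list=[13, 33, 6] cursor@6
After 6 (insert_before(78)): list=[13, 33, 78, 6] cursor@6
After 7 (prev): list=[13, 33, 78, 6] cursor@78
After 8 (delete_current): list=[13, 33, 6] cursor@6
After 9 (insert_after(52)): list=[13, 33, 6, 52] cursor@6

Answer: 6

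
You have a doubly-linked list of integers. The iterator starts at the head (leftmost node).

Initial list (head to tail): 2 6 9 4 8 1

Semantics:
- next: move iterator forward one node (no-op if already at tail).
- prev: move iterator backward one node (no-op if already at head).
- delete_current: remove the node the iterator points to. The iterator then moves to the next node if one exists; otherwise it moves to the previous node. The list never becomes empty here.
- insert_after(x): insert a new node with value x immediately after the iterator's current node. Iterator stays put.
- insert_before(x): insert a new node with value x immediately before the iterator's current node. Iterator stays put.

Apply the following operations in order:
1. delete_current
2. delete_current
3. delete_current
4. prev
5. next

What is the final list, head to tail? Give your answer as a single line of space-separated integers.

After 1 (delete_current): list=[6, 9, 4, 8, 1] cursor@6
After 2 (delete_current): list=[9, 4, 8, 1] cursor@9
After 3 (delete_current): list=[4, 8, 1] cursor@4
After 4 (prev): list=[4, 8, 1] cursor@4
After 5 (next): list=[4, 8, 1] cursor@8

Answer: 4 8 1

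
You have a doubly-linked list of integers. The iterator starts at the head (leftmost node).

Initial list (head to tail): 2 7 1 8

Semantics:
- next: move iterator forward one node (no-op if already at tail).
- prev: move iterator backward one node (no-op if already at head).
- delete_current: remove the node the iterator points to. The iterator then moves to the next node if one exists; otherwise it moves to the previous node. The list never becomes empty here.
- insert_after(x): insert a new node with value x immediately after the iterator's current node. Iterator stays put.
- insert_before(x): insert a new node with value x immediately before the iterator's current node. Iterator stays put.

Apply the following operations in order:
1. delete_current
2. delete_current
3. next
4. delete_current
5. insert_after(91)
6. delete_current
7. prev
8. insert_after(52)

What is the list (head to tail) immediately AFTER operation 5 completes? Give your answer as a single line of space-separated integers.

After 1 (delete_current): list=[7, 1, 8] cursor@7
After 2 (delete_current): list=[1, 8] cursor@1
After 3 (next): list=[1, 8] cursor@8
After 4 (delete_current): list=[1] cursor@1
After 5 (insert_after(91)): list=[1, 91] cursor@1

Answer: 1 91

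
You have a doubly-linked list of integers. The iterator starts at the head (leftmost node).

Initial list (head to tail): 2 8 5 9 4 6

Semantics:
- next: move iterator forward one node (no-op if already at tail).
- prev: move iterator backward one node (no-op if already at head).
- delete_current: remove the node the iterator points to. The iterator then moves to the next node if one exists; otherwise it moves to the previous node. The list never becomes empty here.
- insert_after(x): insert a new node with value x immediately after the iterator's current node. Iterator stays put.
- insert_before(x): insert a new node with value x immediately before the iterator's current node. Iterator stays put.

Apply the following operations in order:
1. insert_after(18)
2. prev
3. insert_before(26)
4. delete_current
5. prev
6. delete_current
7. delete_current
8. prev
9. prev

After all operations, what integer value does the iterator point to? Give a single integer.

After 1 (insert_after(18)): list=[2, 18, 8, 5, 9, 4, 6] cursor@2
After 2 (prev): list=[2, 18, 8, 5, 9, 4, 6] cursor@2
After 3 (insert_before(26)): list=[26, 2, 18, 8, 5, 9, 4, 6] cursor@2
After 4 (delete_current): list=[26, 18, 8, 5, 9, 4, 6] cursor@18
After 5 (prev): list=[26, 18, 8, 5, 9, 4, 6] cursor@26
After 6 (delete_current): list=[18, 8, 5, 9, 4, 6] cursor@18
After 7 (delete_current): list=[8, 5, 9, 4, 6] cursor@8
After 8 (prev): list=[8, 5, 9, 4, 6] cursor@8
After 9 (prev): list=[8, 5, 9, 4, 6] cursor@8

Answer: 8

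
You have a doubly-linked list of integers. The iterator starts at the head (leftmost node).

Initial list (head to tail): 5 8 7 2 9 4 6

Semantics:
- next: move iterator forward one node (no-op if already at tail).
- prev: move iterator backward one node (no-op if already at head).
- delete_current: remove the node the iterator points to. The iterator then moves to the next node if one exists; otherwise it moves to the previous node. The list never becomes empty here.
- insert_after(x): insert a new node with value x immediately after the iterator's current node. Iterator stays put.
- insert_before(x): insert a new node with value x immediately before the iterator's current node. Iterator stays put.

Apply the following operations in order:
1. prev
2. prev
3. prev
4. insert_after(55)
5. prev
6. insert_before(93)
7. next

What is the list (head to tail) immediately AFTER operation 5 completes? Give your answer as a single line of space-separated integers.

After 1 (prev): list=[5, 8, 7, 2, 9, 4, 6] cursor@5
After 2 (prev): list=[5, 8, 7, 2, 9, 4, 6] cursor@5
After 3 (prev): list=[5, 8, 7, 2, 9, 4, 6] cursor@5
After 4 (insert_after(55)): list=[5, 55, 8, 7, 2, 9, 4, 6] cursor@5
After 5 (prev): list=[5, 55, 8, 7, 2, 9, 4, 6] cursor@5

Answer: 5 55 8 7 2 9 4 6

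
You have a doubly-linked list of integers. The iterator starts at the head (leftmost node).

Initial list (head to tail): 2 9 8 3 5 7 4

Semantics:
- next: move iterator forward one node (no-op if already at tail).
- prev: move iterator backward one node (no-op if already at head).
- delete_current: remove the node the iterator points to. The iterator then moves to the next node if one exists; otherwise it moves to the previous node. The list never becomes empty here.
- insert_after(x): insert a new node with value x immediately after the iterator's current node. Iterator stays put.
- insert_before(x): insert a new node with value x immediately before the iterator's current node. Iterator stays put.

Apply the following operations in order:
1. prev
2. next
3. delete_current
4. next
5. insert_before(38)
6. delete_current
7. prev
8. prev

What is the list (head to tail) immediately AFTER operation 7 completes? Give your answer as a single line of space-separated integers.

After 1 (prev): list=[2, 9, 8, 3, 5, 7, 4] cursor@2
After 2 (next): list=[2, 9, 8, 3, 5, 7, 4] cursor@9
After 3 (delete_current): list=[2, 8, 3, 5, 7, 4] cursor@8
After 4 (next): list=[2, 8, 3, 5, 7, 4] cursor@3
After 5 (insert_before(38)): list=[2, 8, 38, 3, 5, 7, 4] cursor@3
After 6 (delete_current): list=[2, 8, 38, 5, 7, 4] cursor@5
After 7 (prev): list=[2, 8, 38, 5, 7, 4] cursor@38

Answer: 2 8 38 5 7 4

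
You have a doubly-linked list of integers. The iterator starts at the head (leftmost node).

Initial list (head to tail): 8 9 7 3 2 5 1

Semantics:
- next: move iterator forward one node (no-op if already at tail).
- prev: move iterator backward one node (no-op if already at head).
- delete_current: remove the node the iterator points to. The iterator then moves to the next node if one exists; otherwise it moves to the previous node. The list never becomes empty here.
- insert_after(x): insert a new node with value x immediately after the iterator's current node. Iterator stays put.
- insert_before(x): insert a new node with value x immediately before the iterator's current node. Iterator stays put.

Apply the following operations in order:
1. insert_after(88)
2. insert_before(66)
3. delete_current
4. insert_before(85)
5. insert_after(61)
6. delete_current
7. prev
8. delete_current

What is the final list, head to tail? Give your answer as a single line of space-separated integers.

After 1 (insert_after(88)): list=[8, 88, 9, 7, 3, 2, 5, 1] cursor@8
After 2 (insert_before(66)): list=[66, 8, 88, 9, 7, 3, 2, 5, 1] cursor@8
After 3 (delete_current): list=[66, 88, 9, 7, 3, 2, 5, 1] cursor@88
After 4 (insert_before(85)): list=[66, 85, 88, 9, 7, 3, 2, 5, 1] cursor@88
After 5 (insert_after(61)): list=[66, 85, 88, 61, 9, 7, 3, 2, 5, 1] cursor@88
After 6 (delete_current): list=[66, 85, 61, 9, 7, 3, 2, 5, 1] cursor@61
After 7 (prev): list=[66, 85, 61, 9, 7, 3, 2, 5, 1] cursor@85
After 8 (delete_current): list=[66, 61, 9, 7, 3, 2, 5, 1] cursor@61

Answer: 66 61 9 7 3 2 5 1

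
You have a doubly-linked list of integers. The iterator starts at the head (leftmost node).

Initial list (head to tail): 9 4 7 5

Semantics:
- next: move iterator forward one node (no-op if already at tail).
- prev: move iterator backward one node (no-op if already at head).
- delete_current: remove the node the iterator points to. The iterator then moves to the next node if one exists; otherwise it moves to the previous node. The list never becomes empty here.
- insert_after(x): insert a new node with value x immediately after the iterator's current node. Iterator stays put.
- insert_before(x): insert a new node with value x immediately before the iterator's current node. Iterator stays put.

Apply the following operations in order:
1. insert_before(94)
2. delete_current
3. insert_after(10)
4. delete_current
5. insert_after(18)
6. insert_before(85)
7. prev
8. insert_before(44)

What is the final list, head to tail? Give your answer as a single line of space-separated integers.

Answer: 94 44 85 10 18 7 5

Derivation:
After 1 (insert_before(94)): list=[94, 9, 4, 7, 5] cursor@9
After 2 (delete_current): list=[94, 4, 7, 5] cursor@4
After 3 (insert_after(10)): list=[94, 4, 10, 7, 5] cursor@4
After 4 (delete_current): list=[94, 10, 7, 5] cursor@10
After 5 (insert_after(18)): list=[94, 10, 18, 7, 5] cursor@10
After 6 (insert_before(85)): list=[94, 85, 10, 18, 7, 5] cursor@10
After 7 (prev): list=[94, 85, 10, 18, 7, 5] cursor@85
After 8 (insert_before(44)): list=[94, 44, 85, 10, 18, 7, 5] cursor@85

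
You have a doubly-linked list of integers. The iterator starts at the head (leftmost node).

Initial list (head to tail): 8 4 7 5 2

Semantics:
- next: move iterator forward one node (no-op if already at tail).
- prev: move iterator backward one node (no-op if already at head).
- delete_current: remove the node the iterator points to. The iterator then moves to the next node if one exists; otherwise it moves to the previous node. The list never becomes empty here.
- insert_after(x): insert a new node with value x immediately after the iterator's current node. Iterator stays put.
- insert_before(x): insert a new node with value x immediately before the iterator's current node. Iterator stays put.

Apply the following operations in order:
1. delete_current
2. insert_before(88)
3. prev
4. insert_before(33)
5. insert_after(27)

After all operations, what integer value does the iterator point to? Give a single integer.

After 1 (delete_current): list=[4, 7, 5, 2] cursor@4
After 2 (insert_before(88)): list=[88, 4, 7, 5, 2] cursor@4
After 3 (prev): list=[88, 4, 7, 5, 2] cursor@88
After 4 (insert_before(33)): list=[33, 88, 4, 7, 5, 2] cursor@88
After 5 (insert_after(27)): list=[33, 88, 27, 4, 7, 5, 2] cursor@88

Answer: 88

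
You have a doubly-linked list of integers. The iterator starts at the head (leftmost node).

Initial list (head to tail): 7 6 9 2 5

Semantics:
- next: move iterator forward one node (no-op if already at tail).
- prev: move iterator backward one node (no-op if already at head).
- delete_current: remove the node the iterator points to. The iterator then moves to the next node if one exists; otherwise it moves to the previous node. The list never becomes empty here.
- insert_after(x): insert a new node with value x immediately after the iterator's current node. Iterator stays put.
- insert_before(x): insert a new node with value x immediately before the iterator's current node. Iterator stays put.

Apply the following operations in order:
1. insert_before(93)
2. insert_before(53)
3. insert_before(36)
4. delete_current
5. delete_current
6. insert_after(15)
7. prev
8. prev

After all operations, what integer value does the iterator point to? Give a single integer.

Answer: 53

Derivation:
After 1 (insert_before(93)): list=[93, 7, 6, 9, 2, 5] cursor@7
After 2 (insert_before(53)): list=[93, 53, 7, 6, 9, 2, 5] cursor@7
After 3 (insert_before(36)): list=[93, 53, 36, 7, 6, 9, 2, 5] cursor@7
After 4 (delete_current): list=[93, 53, 36, 6, 9, 2, 5] cursor@6
After 5 (delete_current): list=[93, 53, 36, 9, 2, 5] cursor@9
After 6 (insert_after(15)): list=[93, 53, 36, 9, 15, 2, 5] cursor@9
After 7 (prev): list=[93, 53, 36, 9, 15, 2, 5] cursor@36
After 8 (prev): list=[93, 53, 36, 9, 15, 2, 5] cursor@53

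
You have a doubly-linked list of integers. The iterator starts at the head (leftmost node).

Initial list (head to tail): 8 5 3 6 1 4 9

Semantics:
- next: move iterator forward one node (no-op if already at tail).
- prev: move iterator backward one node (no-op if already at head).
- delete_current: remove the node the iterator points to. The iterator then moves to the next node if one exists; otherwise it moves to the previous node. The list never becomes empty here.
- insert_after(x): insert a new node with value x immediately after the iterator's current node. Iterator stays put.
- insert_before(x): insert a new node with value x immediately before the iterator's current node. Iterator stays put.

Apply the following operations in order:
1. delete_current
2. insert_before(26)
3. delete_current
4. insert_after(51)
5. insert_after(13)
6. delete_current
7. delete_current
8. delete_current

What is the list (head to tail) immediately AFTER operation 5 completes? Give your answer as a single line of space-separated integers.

After 1 (delete_current): list=[5, 3, 6, 1, 4, 9] cursor@5
After 2 (insert_before(26)): list=[26, 5, 3, 6, 1, 4, 9] cursor@5
After 3 (delete_current): list=[26, 3, 6, 1, 4, 9] cursor@3
After 4 (insert_after(51)): list=[26, 3, 51, 6, 1, 4, 9] cursor@3
After 5 (insert_after(13)): list=[26, 3, 13, 51, 6, 1, 4, 9] cursor@3

Answer: 26 3 13 51 6 1 4 9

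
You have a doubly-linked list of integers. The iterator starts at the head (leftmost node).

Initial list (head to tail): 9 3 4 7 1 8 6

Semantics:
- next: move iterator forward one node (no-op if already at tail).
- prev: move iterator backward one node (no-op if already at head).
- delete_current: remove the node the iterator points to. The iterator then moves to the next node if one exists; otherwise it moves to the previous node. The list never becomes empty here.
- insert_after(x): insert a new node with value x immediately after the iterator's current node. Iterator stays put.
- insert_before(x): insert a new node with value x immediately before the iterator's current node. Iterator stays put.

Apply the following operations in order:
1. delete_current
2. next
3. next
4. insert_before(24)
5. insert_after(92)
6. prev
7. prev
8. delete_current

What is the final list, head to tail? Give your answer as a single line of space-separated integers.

Answer: 3 24 7 92 1 8 6

Derivation:
After 1 (delete_current): list=[3, 4, 7, 1, 8, 6] cursor@3
After 2 (next): list=[3, 4, 7, 1, 8, 6] cursor@4
After 3 (next): list=[3, 4, 7, 1, 8, 6] cursor@7
After 4 (insert_before(24)): list=[3, 4, 24, 7, 1, 8, 6] cursor@7
After 5 (insert_after(92)): list=[3, 4, 24, 7, 92, 1, 8, 6] cursor@7
After 6 (prev): list=[3, 4, 24, 7, 92, 1, 8, 6] cursor@24
After 7 (prev): list=[3, 4, 24, 7, 92, 1, 8, 6] cursor@4
After 8 (delete_current): list=[3, 24, 7, 92, 1, 8, 6] cursor@24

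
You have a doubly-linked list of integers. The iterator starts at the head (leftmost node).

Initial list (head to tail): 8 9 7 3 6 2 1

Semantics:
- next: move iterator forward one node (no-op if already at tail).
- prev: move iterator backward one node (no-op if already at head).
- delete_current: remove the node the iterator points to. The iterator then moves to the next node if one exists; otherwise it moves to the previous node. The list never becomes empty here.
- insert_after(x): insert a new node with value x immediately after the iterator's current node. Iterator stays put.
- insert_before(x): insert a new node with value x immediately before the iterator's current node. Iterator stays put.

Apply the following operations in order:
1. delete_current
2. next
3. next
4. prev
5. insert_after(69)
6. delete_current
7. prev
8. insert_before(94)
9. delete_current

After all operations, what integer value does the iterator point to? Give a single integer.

After 1 (delete_current): list=[9, 7, 3, 6, 2, 1] cursor@9
After 2 (next): list=[9, 7, 3, 6, 2, 1] cursor@7
After 3 (next): list=[9, 7, 3, 6, 2, 1] cursor@3
After 4 (prev): list=[9, 7, 3, 6, 2, 1] cursor@7
After 5 (insert_after(69)): list=[9, 7, 69, 3, 6, 2, 1] cursor@7
After 6 (delete_current): list=[9, 69, 3, 6, 2, 1] cursor@69
After 7 (prev): list=[9, 69, 3, 6, 2, 1] cursor@9
After 8 (insert_before(94)): list=[94, 9, 69, 3, 6, 2, 1] cursor@9
After 9 (delete_current): list=[94, 69, 3, 6, 2, 1] cursor@69

Answer: 69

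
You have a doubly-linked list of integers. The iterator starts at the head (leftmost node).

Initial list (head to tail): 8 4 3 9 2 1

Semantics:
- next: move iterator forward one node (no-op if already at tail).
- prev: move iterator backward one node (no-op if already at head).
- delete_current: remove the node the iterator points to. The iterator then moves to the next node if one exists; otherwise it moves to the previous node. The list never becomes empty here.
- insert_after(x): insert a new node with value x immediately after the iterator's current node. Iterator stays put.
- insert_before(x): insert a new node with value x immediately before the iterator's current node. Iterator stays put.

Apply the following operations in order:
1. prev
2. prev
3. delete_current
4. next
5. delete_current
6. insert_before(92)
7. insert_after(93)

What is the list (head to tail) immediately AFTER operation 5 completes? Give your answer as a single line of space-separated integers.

Answer: 4 9 2 1

Derivation:
After 1 (prev): list=[8, 4, 3, 9, 2, 1] cursor@8
After 2 (prev): list=[8, 4, 3, 9, 2, 1] cursor@8
After 3 (delete_current): list=[4, 3, 9, 2, 1] cursor@4
After 4 (next): list=[4, 3, 9, 2, 1] cursor@3
After 5 (delete_current): list=[4, 9, 2, 1] cursor@9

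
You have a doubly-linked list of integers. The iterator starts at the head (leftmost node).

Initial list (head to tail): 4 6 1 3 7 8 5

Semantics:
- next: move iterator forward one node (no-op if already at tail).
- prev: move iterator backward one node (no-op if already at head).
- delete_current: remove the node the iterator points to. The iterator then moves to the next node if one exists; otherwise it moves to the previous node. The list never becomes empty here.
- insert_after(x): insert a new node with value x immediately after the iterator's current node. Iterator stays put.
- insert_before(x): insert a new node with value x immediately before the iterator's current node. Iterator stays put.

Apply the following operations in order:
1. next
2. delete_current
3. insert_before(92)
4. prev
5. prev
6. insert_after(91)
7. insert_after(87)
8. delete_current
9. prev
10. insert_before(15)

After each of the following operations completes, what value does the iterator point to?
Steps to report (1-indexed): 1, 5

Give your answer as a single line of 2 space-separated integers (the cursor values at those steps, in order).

After 1 (next): list=[4, 6, 1, 3, 7, 8, 5] cursor@6
After 2 (delete_current): list=[4, 1, 3, 7, 8, 5] cursor@1
After 3 (insert_before(92)): list=[4, 92, 1, 3, 7, 8, 5] cursor@1
After 4 (prev): list=[4, 92, 1, 3, 7, 8, 5] cursor@92
After 5 (prev): list=[4, 92, 1, 3, 7, 8, 5] cursor@4
After 6 (insert_after(91)): list=[4, 91, 92, 1, 3, 7, 8, 5] cursor@4
After 7 (insert_after(87)): list=[4, 87, 91, 92, 1, 3, 7, 8, 5] cursor@4
After 8 (delete_current): list=[87, 91, 92, 1, 3, 7, 8, 5] cursor@87
After 9 (prev): list=[87, 91, 92, 1, 3, 7, 8, 5] cursor@87
After 10 (insert_before(15)): list=[15, 87, 91, 92, 1, 3, 7, 8, 5] cursor@87

Answer: 6 4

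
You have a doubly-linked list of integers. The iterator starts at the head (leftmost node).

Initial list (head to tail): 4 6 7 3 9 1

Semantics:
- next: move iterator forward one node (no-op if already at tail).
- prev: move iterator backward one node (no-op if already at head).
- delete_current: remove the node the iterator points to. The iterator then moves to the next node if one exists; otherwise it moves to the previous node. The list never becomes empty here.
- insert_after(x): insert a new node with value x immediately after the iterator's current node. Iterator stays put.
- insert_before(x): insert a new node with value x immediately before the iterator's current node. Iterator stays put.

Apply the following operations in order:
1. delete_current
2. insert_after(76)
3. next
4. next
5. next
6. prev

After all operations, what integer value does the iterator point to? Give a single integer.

After 1 (delete_current): list=[6, 7, 3, 9, 1] cursor@6
After 2 (insert_after(76)): list=[6, 76, 7, 3, 9, 1] cursor@6
After 3 (next): list=[6, 76, 7, 3, 9, 1] cursor@76
After 4 (next): list=[6, 76, 7, 3, 9, 1] cursor@7
After 5 (next): list=[6, 76, 7, 3, 9, 1] cursor@3
After 6 (prev): list=[6, 76, 7, 3, 9, 1] cursor@7

Answer: 7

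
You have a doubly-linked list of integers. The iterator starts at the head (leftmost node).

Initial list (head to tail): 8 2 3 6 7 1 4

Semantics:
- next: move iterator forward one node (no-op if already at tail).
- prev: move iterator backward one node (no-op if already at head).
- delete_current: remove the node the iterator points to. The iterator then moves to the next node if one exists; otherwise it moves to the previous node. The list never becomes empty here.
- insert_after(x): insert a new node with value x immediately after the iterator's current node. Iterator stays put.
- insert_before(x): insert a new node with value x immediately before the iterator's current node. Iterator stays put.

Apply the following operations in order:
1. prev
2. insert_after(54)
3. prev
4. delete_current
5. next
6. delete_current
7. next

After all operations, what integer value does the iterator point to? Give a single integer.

After 1 (prev): list=[8, 2, 3, 6, 7, 1, 4] cursor@8
After 2 (insert_after(54)): list=[8, 54, 2, 3, 6, 7, 1, 4] cursor@8
After 3 (prev): list=[8, 54, 2, 3, 6, 7, 1, 4] cursor@8
After 4 (delete_current): list=[54, 2, 3, 6, 7, 1, 4] cursor@54
After 5 (next): list=[54, 2, 3, 6, 7, 1, 4] cursor@2
After 6 (delete_current): list=[54, 3, 6, 7, 1, 4] cursor@3
After 7 (next): list=[54, 3, 6, 7, 1, 4] cursor@6

Answer: 6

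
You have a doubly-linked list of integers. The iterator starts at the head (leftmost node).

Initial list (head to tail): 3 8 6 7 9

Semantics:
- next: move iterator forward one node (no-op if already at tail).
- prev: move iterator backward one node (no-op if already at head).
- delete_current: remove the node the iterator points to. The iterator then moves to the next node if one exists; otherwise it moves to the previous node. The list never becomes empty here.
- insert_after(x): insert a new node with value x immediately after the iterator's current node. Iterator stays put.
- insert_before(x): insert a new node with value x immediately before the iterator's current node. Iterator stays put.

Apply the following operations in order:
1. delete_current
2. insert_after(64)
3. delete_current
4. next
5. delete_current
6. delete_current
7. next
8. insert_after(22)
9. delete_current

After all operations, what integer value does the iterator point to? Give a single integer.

After 1 (delete_current): list=[8, 6, 7, 9] cursor@8
After 2 (insert_after(64)): list=[8, 64, 6, 7, 9] cursor@8
After 3 (delete_current): list=[64, 6, 7, 9] cursor@64
After 4 (next): list=[64, 6, 7, 9] cursor@6
After 5 (delete_current): list=[64, 7, 9] cursor@7
After 6 (delete_current): list=[64, 9] cursor@9
After 7 (next): list=[64, 9] cursor@9
After 8 (insert_after(22)): list=[64, 9, 22] cursor@9
After 9 (delete_current): list=[64, 22] cursor@22

Answer: 22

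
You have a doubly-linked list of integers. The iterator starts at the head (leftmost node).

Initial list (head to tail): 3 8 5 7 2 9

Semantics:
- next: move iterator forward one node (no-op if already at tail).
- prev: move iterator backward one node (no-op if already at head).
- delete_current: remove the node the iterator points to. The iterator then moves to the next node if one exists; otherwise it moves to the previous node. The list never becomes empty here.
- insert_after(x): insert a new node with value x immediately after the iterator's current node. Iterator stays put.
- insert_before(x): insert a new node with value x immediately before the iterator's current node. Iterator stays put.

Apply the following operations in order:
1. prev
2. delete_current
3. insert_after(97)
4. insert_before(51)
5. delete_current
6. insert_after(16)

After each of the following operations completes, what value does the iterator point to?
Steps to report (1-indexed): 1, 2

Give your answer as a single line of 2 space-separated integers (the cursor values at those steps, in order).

After 1 (prev): list=[3, 8, 5, 7, 2, 9] cursor@3
After 2 (delete_current): list=[8, 5, 7, 2, 9] cursor@8
After 3 (insert_after(97)): list=[8, 97, 5, 7, 2, 9] cursor@8
After 4 (insert_before(51)): list=[51, 8, 97, 5, 7, 2, 9] cursor@8
After 5 (delete_current): list=[51, 97, 5, 7, 2, 9] cursor@97
After 6 (insert_after(16)): list=[51, 97, 16, 5, 7, 2, 9] cursor@97

Answer: 3 8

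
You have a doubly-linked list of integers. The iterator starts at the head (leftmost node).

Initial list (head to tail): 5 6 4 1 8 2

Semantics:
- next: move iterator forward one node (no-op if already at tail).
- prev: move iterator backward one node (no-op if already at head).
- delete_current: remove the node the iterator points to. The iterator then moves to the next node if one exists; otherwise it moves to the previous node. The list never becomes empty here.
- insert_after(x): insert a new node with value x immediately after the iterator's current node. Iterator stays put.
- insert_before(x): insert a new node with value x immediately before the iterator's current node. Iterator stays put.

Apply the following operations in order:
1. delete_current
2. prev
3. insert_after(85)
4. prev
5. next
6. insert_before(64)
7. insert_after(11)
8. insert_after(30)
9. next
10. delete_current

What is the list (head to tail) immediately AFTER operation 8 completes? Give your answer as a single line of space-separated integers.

After 1 (delete_current): list=[6, 4, 1, 8, 2] cursor@6
After 2 (prev): list=[6, 4, 1, 8, 2] cursor@6
After 3 (insert_after(85)): list=[6, 85, 4, 1, 8, 2] cursor@6
After 4 (prev): list=[6, 85, 4, 1, 8, 2] cursor@6
After 5 (next): list=[6, 85, 4, 1, 8, 2] cursor@85
After 6 (insert_before(64)): list=[6, 64, 85, 4, 1, 8, 2] cursor@85
After 7 (insert_after(11)): list=[6, 64, 85, 11, 4, 1, 8, 2] cursor@85
After 8 (insert_after(30)): list=[6, 64, 85, 30, 11, 4, 1, 8, 2] cursor@85

Answer: 6 64 85 30 11 4 1 8 2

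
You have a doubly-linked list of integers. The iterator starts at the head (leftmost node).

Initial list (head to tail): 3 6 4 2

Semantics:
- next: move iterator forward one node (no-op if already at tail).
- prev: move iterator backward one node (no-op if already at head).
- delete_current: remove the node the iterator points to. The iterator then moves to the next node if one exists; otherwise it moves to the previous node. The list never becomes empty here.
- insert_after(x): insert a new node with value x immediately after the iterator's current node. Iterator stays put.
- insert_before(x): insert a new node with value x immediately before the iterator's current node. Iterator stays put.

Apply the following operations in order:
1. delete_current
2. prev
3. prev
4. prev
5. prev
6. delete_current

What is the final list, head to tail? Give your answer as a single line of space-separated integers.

After 1 (delete_current): list=[6, 4, 2] cursor@6
After 2 (prev): list=[6, 4, 2] cursor@6
After 3 (prev): list=[6, 4, 2] cursor@6
After 4 (prev): list=[6, 4, 2] cursor@6
After 5 (prev): list=[6, 4, 2] cursor@6
After 6 (delete_current): list=[4, 2] cursor@4

Answer: 4 2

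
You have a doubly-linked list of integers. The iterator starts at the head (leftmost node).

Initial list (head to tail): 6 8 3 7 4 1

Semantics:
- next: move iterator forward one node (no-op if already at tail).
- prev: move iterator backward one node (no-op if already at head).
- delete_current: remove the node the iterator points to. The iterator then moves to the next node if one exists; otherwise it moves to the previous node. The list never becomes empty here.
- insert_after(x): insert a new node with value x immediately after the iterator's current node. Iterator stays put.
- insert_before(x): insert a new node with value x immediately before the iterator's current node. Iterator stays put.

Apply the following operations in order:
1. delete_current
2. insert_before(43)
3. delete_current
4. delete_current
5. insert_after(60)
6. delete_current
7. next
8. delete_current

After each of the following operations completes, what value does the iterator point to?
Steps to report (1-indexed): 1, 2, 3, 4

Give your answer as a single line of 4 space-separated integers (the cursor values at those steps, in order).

After 1 (delete_current): list=[8, 3, 7, 4, 1] cursor@8
After 2 (insert_before(43)): list=[43, 8, 3, 7, 4, 1] cursor@8
After 3 (delete_current): list=[43, 3, 7, 4, 1] cursor@3
After 4 (delete_current): list=[43, 7, 4, 1] cursor@7
After 5 (insert_after(60)): list=[43, 7, 60, 4, 1] cursor@7
After 6 (delete_current): list=[43, 60, 4, 1] cursor@60
After 7 (next): list=[43, 60, 4, 1] cursor@4
After 8 (delete_current): list=[43, 60, 1] cursor@1

Answer: 8 8 3 7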